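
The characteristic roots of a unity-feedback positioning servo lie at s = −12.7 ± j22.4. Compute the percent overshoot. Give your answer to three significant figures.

%OS ≈ 16.8%

The poles are at −σ ± jω_d with σ = 12.7 and ω_d = 22.4, so ω_n = √(σ²+ω_d²) = 25.7 rad/s and ζ = σ/ω_n = 0.493.
%OS = 100·exp(−πζ/√(1−ζ²)) = 16.8%.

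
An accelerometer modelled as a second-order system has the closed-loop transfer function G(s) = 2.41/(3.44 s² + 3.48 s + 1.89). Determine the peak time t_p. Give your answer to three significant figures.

t_p ≈ 5.80 s

Dividing through by 3.44: denominator becomes s² + 1.012 s + 0.5494.
So ω_n = √0.5494 = 0.741 rad/s and ζ = 1.012/(2·0.741) = 0.682.
ω_d = ω_n√(1−ζ²) = 0.542 rad/s. t_p = π/ω_d = 5.80 s.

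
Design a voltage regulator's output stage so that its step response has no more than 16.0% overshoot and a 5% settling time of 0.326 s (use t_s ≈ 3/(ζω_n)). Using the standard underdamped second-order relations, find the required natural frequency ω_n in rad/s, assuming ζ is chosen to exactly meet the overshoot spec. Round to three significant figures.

ζ = −ln(OS)/√(π² + (ln OS)²). With OS = 0.160, ln OS = −1.833 and ζ = 1.833/3.637 = 0.504.
From t_s ≈ 3/(ζω_n): ω_n = 3/(ζ·t_s) = 3/(0.504·0.326) = 18.3 rad/s.

ω_n ≈ 18.3 rad/s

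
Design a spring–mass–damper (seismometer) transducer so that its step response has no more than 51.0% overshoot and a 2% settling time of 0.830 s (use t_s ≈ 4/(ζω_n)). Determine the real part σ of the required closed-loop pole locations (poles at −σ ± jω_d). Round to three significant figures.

The settling-time spec alone fixes σ = ζω_n = 4/t_s = 4/0.830 = 4.82.
(Overshoot then fixes ζ = 0.210 and hence ω_d = σ·√(1−ζ²)/ζ = 22.5 rad/s.)

σ ≈ 4.82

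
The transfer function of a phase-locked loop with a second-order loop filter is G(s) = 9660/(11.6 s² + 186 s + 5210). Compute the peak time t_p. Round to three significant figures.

t_p ≈ 0.160 s

Dividing through by 11.6: denominator becomes s² + 16.03 s + 449.1.
So ω_n = √449.1 = 21.2 rad/s and ζ = 16.03/(2·21.2) = 0.378.
ω_d = 21.2·√(1 − 0.378²) = 19.6 rad/s. t_p = π/ω_d = 0.160 s.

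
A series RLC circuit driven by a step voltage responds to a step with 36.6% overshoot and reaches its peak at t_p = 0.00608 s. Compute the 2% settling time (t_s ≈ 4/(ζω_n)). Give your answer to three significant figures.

t_s ≈ 0.0242 s

From the overshoot, ζ = −ln(OS)/√(π²+ln²(OS)) = 0.305.
t_p = π/ω_d ⇒ ω_d = 517 rad/s; then ω_n = ω_d/√(1−ζ²) = 543 rad/s.
t_s ≈ 4/(ζω_n) = 4/(0.305·543) = 0.0242 s.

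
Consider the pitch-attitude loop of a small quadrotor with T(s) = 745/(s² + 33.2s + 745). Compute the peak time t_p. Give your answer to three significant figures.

ω_n = √745 = 27.3 rad/s; ζ = 33.2/(2·27.3) = 0.608.
ω_d = ω_n√(1−ζ²) = 21.7 rad/s. Then t_p = π/ω_d = 0.145 s.

t_p ≈ 0.145 s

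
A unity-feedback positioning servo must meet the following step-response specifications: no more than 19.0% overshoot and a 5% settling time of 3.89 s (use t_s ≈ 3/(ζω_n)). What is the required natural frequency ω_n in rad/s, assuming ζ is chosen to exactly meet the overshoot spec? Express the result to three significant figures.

ω_n ≈ 1.65 rad/s

Inverting the overshoot relation: ζ = |ln 0.190|/√(π² + ln²0.190) = 0.467.
From t_s ≈ 3/(ζω_n): ω_n = 3/(ζ·t_s) = 3/(0.467·3.89) = 1.65 rad/s.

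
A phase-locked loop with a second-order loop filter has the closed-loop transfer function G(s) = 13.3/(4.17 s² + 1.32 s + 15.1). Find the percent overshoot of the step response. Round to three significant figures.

%OS ≈ 76.9%

Dividing through by 4.17: denominator becomes s² + 0.3165 s + 3.621.
So ω_n = √3.621 = 1.90 rad/s and ζ = 0.3165/(2·1.90) = 0.0832.
%OS = 100 e^{−πζ/√(1−ζ²)} with ζ = 0.0832 gives 76.9%.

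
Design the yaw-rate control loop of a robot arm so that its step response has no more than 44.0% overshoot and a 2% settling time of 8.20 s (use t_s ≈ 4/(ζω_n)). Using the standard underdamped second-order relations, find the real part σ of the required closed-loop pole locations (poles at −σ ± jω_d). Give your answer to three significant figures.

σ ≈ 0.488

The settling-time spec alone fixes σ = ζω_n = 4/t_s = 4/8.20 = 0.488.
(Overshoot then fixes ζ = 0.253 and hence ω_d = σ·√(1−ζ²)/ζ = 1.87 rad/s.)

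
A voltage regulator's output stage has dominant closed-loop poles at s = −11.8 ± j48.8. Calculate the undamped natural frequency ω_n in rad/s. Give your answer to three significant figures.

|pole| = ω_n = √(11.8² + 48.8²) = 50.2 rad/s; ζ = cos θ = σ/ω_n = 0.235.

ω_n ≈ 50.2 rad/s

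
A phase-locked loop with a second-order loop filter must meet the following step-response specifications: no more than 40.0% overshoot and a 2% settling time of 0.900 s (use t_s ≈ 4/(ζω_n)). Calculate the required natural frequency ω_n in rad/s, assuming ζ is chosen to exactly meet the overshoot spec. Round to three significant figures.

ω_n ≈ 15.9 rad/s

From %OS = 100·exp(−πζ/√(1−ζ²)), invert to get ζ = −ln(OS)/√(π² + ln²(OS)) with OS = 0.400.
−ln 0.400 = 0.9163, so ζ = 0.9163/√(π² + 0.8396) = 0.280.
Then ω_n = 4/(ζ t_s) = 4/(0.280 × 0.900) = 15.9 rad/s.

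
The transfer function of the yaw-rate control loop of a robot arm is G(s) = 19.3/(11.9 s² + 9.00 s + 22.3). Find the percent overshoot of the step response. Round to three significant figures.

Dividing through by 11.9: denominator becomes s² + 0.7563 s + 1.874.
So ω_n = √1.874 = 1.37 rad/s and ζ = 0.7563/(2·1.37) = 0.276.
%OS = 100 e^{−πζ/√(1−ζ²)} with ζ = 0.276 gives 40.5%.

%OS ≈ 40.5%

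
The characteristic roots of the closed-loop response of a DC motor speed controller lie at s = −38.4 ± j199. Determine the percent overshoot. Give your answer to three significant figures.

%OS ≈ 54.5%

With σ = 38.4, ω_d = 199: ω_n = √(σ²+ω_d²) = 203 rad/s, ζ = σ/ω_n = 0.189.
Overshoot: exp(−π·0.189/√(1−0.189²)) = 0.545, i.e. 54.5%.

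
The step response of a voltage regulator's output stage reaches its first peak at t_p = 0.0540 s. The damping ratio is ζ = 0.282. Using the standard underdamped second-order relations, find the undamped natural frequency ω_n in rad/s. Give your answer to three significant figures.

Peak time t_p = π/ω_d, so ω_d = π/t_p = π/0.0540 = 58.2 rad/s.
ω_n = ω_d/√(1−ζ²) = 58.2/√0.920 = 60.6 rad/s.

ω_n ≈ 60.6 rad/s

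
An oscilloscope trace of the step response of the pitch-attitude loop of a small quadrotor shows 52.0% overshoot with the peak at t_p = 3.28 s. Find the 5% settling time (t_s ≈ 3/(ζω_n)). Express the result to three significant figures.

The overshoot fixes ζ = −ln(OS)/√(π²+ln²(OS)) = 0.204.
From t_p = π/ω_d, ω_d = π/3.28 = 0.958 rad/s, so ω_n = ω_d/√(1−ζ²) = 0.978 rad/s.
t_s ≈ 3/(ζω_n) = 3/(0.204·0.978) = 15.0 s.

t_s ≈ 15.0 s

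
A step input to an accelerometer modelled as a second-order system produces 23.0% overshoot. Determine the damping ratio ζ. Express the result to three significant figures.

ζ ≈ 0.424

Inverting the overshoot relation: ζ = |ln 0.230|/√(π² + ln²0.230) = 0.424.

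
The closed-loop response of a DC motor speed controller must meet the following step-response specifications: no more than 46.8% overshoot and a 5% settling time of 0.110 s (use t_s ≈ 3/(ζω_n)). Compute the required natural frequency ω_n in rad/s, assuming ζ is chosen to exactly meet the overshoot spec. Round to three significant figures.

ω_n ≈ 116 rad/s

ζ = −ln(OS)/√(π² + (ln OS)²). With OS = 0.468, ln OS = −0.7593 and ζ = 0.7593/3.232 = 0.235.
From t_s ≈ 3/(ζω_n): ω_n = 3/(ζ·t_s) = 3/(0.235·0.110) = 116 rad/s.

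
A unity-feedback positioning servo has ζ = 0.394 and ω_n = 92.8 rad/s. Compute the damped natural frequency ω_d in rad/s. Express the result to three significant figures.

ω_d ≈ 85.3 rad/s

ω_d = ω_n√(1−ζ²) = 92.8·√0.845 = 85.3 rad/s.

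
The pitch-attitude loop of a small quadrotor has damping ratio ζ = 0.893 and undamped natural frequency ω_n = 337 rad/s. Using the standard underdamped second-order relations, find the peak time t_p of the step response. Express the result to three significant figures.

t_p ≈ 0.0207 s

The damped frequency is ω_d = ω_n√(1−ζ²) = 337·√(1−0.797) = 152 rad/s.
Peak time t_p = π/ω_d = π/152 = 0.0207 s.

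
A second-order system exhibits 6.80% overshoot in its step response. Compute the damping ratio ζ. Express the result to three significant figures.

ζ ≈ 0.650

ζ = −ln(OS)/√(π² + (ln OS)²). With OS = 0.0680, ln OS = −2.688 and ζ = 2.688/4.135 = 0.650.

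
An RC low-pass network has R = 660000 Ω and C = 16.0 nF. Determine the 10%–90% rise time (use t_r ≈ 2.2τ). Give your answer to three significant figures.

t_r ≈ 0.0232 s

τ = RC = 660000 × 16.0 nF = 0.0106 s.
t_r ≈ 2.2τ = 0.0232 s.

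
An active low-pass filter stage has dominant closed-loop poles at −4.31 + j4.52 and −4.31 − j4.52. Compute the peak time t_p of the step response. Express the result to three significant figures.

t_p ≈ 0.695 s

t_p = π/ω_d with ω_d = 4.52 (the imaginary part), so t_p = 0.695 s.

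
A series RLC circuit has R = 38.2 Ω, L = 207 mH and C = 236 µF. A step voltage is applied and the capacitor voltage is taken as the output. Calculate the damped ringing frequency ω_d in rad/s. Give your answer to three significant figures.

For a series RLC circuit (capacitor voltage as output), ω_n = 1/√(LC) = 1/√(207 mH · 236 µF) = 143 rad/s.
ζ = (R/2)·√(C/L) = (38.2/2)·√(236 µF/207 mH) = 0.645.
ω_d = 143·√(1 − 0.645²) = 109 rad/s.

ω_d ≈ 109 rad/s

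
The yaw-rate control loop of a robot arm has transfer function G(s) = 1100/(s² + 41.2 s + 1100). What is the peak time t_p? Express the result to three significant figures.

t_p ≈ 0.121 s

Comparing the denominator to s² + 2ζω_n s + ω_n²: ω_n = √1100 = 33.2 rad/s, and 2ζω_n = 41.2 so ζ = 41.2/(2·33.2) = 0.621.
ω_d = 33.2·√(1 − 0.621²) = 26.0 rad/s. Then t_p = π/ω_d = 0.121 s.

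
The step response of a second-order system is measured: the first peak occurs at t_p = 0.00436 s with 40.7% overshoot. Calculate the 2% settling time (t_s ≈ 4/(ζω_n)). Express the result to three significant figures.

t_s ≈ 0.0194 s

ζ from %OS: ζ = |ln 0.407|/√(π²+ln²0.407) = 0.275.
t_p = π/ω_d ⇒ ω_d = 721 rad/s; then ω_n = ω_d/√(1−ζ²) = 749 rad/s.
t_s ≈ 4/(ζω_n) = 4/(0.275·749) = 0.0194 s.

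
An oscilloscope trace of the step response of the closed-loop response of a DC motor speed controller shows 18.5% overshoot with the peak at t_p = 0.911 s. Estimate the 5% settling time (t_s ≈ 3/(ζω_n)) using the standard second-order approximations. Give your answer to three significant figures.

The overshoot fixes ζ = −ln(OS)/√(π²+ln²(OS)) = 0.473.
From t_p = π/ω_d, ω_d = π/0.911 = 3.45 rad/s, so ω_n = ω_d/√(1−ζ²) = 3.91 rad/s.
t_s ≈ 3/(ζω_n) = 3/(0.473·3.91) = 1.62 s.

t_s ≈ 1.62 s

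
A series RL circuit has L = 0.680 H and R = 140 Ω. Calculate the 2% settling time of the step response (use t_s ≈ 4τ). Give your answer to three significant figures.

t_s ≈ 0.0194 s

τ = L/R = 0.680/140 = 0.00486 s.
t_s ≈ 4τ = 0.0194 s.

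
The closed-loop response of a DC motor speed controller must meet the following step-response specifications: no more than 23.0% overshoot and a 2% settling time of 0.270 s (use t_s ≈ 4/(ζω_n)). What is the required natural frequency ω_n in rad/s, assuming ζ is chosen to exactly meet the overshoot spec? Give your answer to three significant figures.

ζ = −ln(OS)/√(π² + (ln OS)²). With OS = 0.230, ln OS = −1.470 and ζ = 1.470/3.468 = 0.424.
From t_s ≈ 4/(ζω_n): ω_n = 4/(ζ·t_s) = 4/(0.424·0.270) = 35.0 rad/s.

ω_n ≈ 35.0 rad/s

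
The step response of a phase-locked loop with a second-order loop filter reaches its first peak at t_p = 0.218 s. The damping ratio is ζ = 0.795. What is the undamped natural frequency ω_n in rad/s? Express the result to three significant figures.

ω_n ≈ 23.8 rad/s

Peak time t_p = π/ω_d, so ω_d = π/t_p = π/0.218 = 14.4 rad/s.
ω_n = ω_d/√(1−ζ²) = 14.4/√0.368 = 23.8 rad/s.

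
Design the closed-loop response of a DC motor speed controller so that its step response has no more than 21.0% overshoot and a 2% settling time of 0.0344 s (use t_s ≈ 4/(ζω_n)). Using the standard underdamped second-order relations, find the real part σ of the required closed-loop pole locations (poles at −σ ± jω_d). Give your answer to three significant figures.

σ ≈ 116

The settling-time spec alone fixes σ = ζω_n = 4/t_s = 4/0.0344 = 116.
(Overshoot then fixes ζ = 0.445 and hence ω_d = σ·√(1−ζ²)/ζ = 234 rad/s.)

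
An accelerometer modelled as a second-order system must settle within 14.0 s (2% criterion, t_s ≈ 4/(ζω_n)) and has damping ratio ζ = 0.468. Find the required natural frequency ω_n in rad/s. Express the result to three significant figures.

Rearranging t_s ≈ 4/(ζω_n) gives ω_n = 4/(ζ·t_s) = 4/(0.468 × 14.0) = 0.611 rad/s.

ω_n ≈ 0.611 rad/s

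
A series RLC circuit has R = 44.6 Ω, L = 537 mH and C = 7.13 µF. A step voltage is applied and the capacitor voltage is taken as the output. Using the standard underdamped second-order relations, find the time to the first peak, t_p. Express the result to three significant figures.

For a series RLC circuit (capacitor voltage as output), ω_n = 1/√(LC) = 1/√(537 mH · 7.13 µF) = 511 rad/s.
ζ = (R/2)·√(C/L) = (44.6/2)·√(7.13 µF/537 mH) = 0.0813.
The damped frequency ω_d = ω_n√(1−ζ²) = 509 rad/s. t_p = π/ω_d = 0.00617 s.

t_p ≈ 0.00617 s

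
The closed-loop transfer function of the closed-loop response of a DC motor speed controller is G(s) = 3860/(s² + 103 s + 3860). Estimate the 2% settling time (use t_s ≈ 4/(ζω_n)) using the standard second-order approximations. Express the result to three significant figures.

t_s ≈ 0.0777 s

Comparing the denominator to s² + 2ζω_n s + ω_n²: ω_n = √3860 = 62.1 rad/s, and 2ζω_n = 103 so ζ = 103/(2·62.1) = 0.829.
t_s ≈ 4/(ζω_n) = 4/(0.829·62.1) = 0.0777 s.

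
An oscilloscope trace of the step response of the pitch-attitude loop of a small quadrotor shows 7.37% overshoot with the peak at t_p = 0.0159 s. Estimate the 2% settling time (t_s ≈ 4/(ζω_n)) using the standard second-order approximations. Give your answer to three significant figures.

From the overshoot, ζ = −ln(OS)/√(π²+ln²(OS)) = 0.639.
t_p = π/ω_d ⇒ ω_d = 198 rad/s; then ω_n = ω_d/√(1−ζ²) = 257 rad/s.
t_s ≈ 4/(ζω_n) = 4/(0.639·257) = 0.0244 s.

t_s ≈ 0.0244 s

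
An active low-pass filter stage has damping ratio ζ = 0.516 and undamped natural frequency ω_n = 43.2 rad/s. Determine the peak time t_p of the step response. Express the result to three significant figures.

t_p ≈ 0.0849 s

The damped frequency is ω_d = ω_n√(1−ζ²) = 43.2·√(1−0.266) = 37.0 rad/s.
Peak time t_p = π/ω_d = π/37.0 = 0.0849 s.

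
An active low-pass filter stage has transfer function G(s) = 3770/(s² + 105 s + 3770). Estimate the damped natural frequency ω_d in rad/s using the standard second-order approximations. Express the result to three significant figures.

ω_d ≈ 31.8 rad/s

Comparing the denominator to s² + 2ζω_n s + ω_n²: ω_n = √3770 = 61.4 rad/s, and 2ζω_n = 105 so ζ = 105/(2·61.4) = 0.855.
The damped frequency ω_d = ω_n√(1−ζ²) = 31.8 rad/s.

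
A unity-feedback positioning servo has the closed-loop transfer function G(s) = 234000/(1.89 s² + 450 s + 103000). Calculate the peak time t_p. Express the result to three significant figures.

t_p ≈ 0.0156 s

Dividing through by 1.89: denominator becomes s² + 238.1 s + 54500.
So ω_n = √54500 = 233 rad/s and ζ = 238.1/(2·233) = 0.510.
ω_d = ω_n√(1−ζ²) = 201 rad/s. t_p = π/ω_d = 0.0156 s.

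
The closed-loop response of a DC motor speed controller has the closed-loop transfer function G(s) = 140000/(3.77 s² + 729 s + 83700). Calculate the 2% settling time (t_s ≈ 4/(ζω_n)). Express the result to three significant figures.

Dividing through by 3.77: denominator becomes s² + 193.4 s + 22200.
So ω_n = √22200 = 149 rad/s and ζ = 193.4/(2·149) = 0.649.
t_s ≈ 4/(ζω_n) = 0.0414 s.

t_s ≈ 0.0414 s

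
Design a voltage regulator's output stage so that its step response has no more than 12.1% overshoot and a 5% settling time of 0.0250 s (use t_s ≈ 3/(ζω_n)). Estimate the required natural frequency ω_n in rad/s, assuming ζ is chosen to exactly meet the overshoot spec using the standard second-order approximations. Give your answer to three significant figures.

ω_n ≈ 215 rad/s

Inverting the overshoot relation: ζ = |ln 0.121|/√(π² + ln²0.121) = 0.558.
Then ω_n = 3/(ζ t_s) = 3/(0.558 × 0.0250) = 215 rad/s.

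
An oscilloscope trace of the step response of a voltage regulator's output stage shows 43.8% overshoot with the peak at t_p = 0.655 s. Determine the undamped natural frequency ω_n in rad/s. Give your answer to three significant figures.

ω_n ≈ 4.96 rad/s

From the overshoot, ζ = −ln(OS)/√(π²+ln²(OS)) = 0.254.
t_p = π/ω_d ⇒ ω_d = 4.80 rad/s; then ω_n = ω_d/√(1−ζ²) = 4.96 rad/s.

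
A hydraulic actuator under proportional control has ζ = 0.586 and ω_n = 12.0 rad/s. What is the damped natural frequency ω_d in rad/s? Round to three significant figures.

ω_d ≈ 9.72 rad/s

ω_d = ω_n√(1−ζ²) = 12.0·√0.657 = 9.72 rad/s.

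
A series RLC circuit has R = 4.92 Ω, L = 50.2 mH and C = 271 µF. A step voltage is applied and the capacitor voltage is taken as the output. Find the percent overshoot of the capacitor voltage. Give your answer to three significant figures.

For a series RLC circuit (capacitor voltage as output), ω_n = 1/√(LC) = 1/√(50.2 mH · 271 µF) = 271 rad/s.
ζ = (R/2)·√(C/L) = (4.92/2)·√(271 µF/50.2 mH) = 0.181.
%OS = 100 e^{−πζ/√(1−ζ²)} with ζ = 0.181 gives 56.1%.

%OS ≈ 56.1%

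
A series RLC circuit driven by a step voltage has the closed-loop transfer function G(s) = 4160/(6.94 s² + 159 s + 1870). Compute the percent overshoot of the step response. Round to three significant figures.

Dividing through by 6.94: denominator becomes s² + 22.91 s + 269.5.
So ω_n = √269.5 = 16.4 rad/s and ζ = 22.91/(2·16.4) = 0.698.
%OS = 100 e^{−πζ/√(1−ζ²)} with ζ = 0.698 gives 4.68%.

%OS ≈ 4.68%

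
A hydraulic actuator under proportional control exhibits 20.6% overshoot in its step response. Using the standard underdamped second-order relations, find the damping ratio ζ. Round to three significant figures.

Inverting the overshoot relation: ζ = |ln 0.206|/√(π² + ln²0.206) = 0.449.

ζ ≈ 0.449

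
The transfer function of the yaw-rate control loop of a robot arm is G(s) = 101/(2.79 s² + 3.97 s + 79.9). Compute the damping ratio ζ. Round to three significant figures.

Dividing through by 2.79: denominator becomes s² + 1.423 s + 28.64.
So ω_n = √28.64 = 5.35 rad/s and ζ = 1.423/(2·5.35) = 0.133.

ζ ≈ 0.133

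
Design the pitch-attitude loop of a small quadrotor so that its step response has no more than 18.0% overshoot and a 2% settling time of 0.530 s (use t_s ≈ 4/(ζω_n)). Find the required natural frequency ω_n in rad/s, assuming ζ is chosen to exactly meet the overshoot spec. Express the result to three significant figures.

Inverting the overshoot relation: ζ = |ln 0.180|/√(π² + ln²0.180) = 0.479.
Then ω_n = 4/(ζ t_s) = 4/(0.479 × 0.530) = 15.8 rad/s.

ω_n ≈ 15.8 rad/s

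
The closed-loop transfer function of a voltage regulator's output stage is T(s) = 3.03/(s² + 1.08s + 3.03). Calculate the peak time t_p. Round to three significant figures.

ω_n = √3.03 = 1.74 rad/s; ζ = 1.08/(2·1.74) = 0.310.
The damped frequency ω_d = ω_n√(1−ζ²) = 1.65 rad/s. Then t_p = π/ω_d = 1.90 s.

t_p ≈ 1.90 s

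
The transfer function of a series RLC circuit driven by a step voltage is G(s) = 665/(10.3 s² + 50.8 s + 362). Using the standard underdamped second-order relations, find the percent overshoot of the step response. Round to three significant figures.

%OS ≈ 23.8%

Dividing through by 10.3: denominator becomes s² + 4.932 s + 35.15.
So ω_n = √35.15 = 5.93 rad/s and ζ = 4.932/(2·5.93) = 0.416.
Overshoot: exp(−π·0.416/√(1−0.416²)) = 0.238, i.e. 23.8%.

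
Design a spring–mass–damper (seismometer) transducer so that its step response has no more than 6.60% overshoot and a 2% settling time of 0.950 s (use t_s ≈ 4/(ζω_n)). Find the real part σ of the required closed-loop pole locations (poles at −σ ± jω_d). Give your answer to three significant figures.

σ ≈ 4.21

The settling-time spec alone fixes σ = ζω_n = 4/t_s = 4/0.950 = 4.21.
(Overshoot then fixes ζ = 0.654 and hence ω_d = σ·√(1−ζ²)/ζ = 4.87 rad/s.)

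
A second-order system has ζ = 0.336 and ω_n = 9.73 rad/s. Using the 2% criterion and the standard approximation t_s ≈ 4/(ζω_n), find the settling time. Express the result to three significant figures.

t_s ≈ 4/(ζω_n) = 4/(0.336 × 9.73) = 1.22 s.

t_s ≈ 1.22 s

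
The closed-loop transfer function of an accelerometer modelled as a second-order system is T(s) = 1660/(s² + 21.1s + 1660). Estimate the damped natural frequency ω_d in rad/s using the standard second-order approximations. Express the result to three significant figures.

Comparing the denominator to s² + 2ζω_n s + ω_n²: ω_n = √1660 = 40.7 rad/s, and 2ζω_n = 21.1 so ζ = 21.1/(2·40.7) = 0.259.
ω_d = 40.7·√(1 − 0.259²) = 39.4 rad/s.

ω_d ≈ 39.4 rad/s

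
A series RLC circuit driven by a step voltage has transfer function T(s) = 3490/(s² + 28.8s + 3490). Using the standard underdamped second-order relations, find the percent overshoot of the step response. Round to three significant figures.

Comparing the denominator to s² + 2ζω_n s + ω_n²: ω_n = √3490 = 59.1 rad/s, and 2ζω_n = 28.8 so ζ = 28.8/(2·59.1) = 0.244.
Overshoot: exp(−π·0.244/√(1−0.244²)) = 0.454, i.e. 45.4%.

%OS ≈ 45.4%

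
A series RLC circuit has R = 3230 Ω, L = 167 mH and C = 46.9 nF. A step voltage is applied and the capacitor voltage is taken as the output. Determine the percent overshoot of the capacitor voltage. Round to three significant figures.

%OS ≈ 0.552%

For a series RLC circuit (capacitor voltage as output), ω_n = 1/√(LC) = 1/√(167 mH · 46.9 nF) = 11300 rad/s.
ζ = (R/2)·√(C/L) = (3230/2)·√(46.9 nF/167 mH) = 0.856.
Overshoot: exp(−π·0.856/√(1−0.856²)) = 0.00552, i.e. 0.552%.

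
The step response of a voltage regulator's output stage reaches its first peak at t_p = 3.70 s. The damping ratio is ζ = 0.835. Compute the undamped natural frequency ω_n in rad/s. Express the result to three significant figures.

Peak time t_p = π/ω_d, so ω_d = π/t_p = π/3.70 = 0.849 rad/s.
ω_n = ω_d/√(1−ζ²) = 0.849/√0.303 = 1.54 rad/s.

ω_n ≈ 1.54 rad/s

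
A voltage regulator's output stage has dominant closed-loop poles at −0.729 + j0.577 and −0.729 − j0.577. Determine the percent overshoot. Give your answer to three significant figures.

The poles are at −σ ± jω_d with σ = 0.729 and ω_d = 0.577, so ω_n = √(σ²+ω_d²) = 0.930 rad/s and ζ = σ/ω_n = 0.784.
Overshoot: exp(−π·0.784/√(1−0.784²)) = 0.0189, i.e. 1.89%.

%OS ≈ 1.89%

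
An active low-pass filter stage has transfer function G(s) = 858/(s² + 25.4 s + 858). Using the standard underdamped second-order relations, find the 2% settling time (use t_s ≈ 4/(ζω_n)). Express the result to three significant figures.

t_s ≈ 0.315 s

Comparing the denominator to s² + 2ζω_n s + ω_n²: ω_n = √858 = 29.3 rad/s, and 2ζω_n = 25.4 so ζ = 25.4/(2·29.3) = 0.434.
t_s ≈ 4/(ζω_n) = 4/(0.434·29.3) = 0.315 s.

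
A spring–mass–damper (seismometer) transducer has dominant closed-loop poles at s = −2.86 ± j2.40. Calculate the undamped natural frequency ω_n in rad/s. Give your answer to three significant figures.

The poles are at −σ ± jω_d with σ = 2.86 and ω_d = 2.40, so ω_n = √(σ²+ω_d²) = 3.73 rad/s and ζ = σ/ω_n = 0.766.

ω_n ≈ 3.73 rad/s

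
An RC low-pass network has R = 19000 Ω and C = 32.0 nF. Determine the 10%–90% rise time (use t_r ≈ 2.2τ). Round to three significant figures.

τ = RC = 19000 × 32.0 nF = 0.000608 s.
t_r ≈ 2.2τ = 0.00134 s.

t_r ≈ 0.00134 s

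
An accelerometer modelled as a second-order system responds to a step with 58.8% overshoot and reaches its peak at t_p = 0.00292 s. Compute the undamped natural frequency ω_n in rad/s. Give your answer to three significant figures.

ω_n ≈ 1090 rad/s

From the overshoot, ζ = −ln(OS)/√(π²+ln²(OS)) = 0.167.
t_p = π/ω_d ⇒ ω_d = 1080 rad/s; then ω_n = ω_d/√(1−ζ²) = 1090 rad/s.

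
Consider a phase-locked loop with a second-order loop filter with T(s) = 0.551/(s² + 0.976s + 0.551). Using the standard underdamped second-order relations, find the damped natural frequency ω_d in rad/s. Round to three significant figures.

ω_d ≈ 0.559 rad/s

Matching coefficients with s² + 2ζω_n s + ω_n² gives ω_n² = 0.551 ⇒ ω_n = 0.742 rad/s, and ζ = 0.976/(2ω_n) = 0.657.
The damped frequency ω_d = ω_n√(1−ζ²) = 0.559 rad/s.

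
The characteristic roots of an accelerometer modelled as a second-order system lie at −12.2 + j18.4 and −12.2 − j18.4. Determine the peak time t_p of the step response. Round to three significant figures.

t_p ≈ 0.171 s

t_p = π/ω_d with ω_d = 18.4 (the imaginary part), so t_p = 0.171 s.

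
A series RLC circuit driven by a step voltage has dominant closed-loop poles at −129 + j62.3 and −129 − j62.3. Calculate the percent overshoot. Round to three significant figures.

%OS ≈ 0.150%

|pole| = ω_n = √(129² + 62.3²) = 143 rad/s; ζ = cos θ = σ/ω_n = 0.900.
Overshoot: exp(−π·0.900/√(1−0.900²)) = 0.00150, i.e. 0.150%.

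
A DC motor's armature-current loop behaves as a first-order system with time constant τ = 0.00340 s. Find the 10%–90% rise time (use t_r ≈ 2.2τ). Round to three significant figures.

t_r ≈ 0.00748 s

t_r ≈ 2.2τ = 0.00748 s.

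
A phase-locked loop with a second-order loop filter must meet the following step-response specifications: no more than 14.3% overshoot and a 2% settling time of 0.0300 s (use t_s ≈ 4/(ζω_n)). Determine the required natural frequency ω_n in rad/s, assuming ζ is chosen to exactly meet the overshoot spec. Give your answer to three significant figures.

ω_n ≈ 253 rad/s

ζ = −ln(OS)/√(π² + (ln OS)²). With OS = 0.143, ln OS = −1.945 and ζ = 1.945/3.695 = 0.526.
From t_s ≈ 4/(ζω_n): ω_n = 4/(ζ·t_s) = 4/(0.526·0.0300) = 253 rad/s.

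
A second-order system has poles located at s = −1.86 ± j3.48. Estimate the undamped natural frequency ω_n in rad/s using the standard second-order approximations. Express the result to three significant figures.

With σ = 1.86, ω_d = 3.48: ω_n = √(σ²+ω_d²) = 3.95 rad/s, ζ = σ/ω_n = 0.471.

ω_n ≈ 3.95 rad/s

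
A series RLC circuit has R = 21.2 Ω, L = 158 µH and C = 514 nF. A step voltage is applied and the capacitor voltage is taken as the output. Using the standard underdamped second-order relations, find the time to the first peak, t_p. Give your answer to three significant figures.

t_p ≈ 0.0000355 s

For a series RLC circuit (capacitor voltage as output), ω_n = 1/√(LC) = 1/√(158 µH · 514 nF) = 111000 rad/s.
ζ = (R/2)·√(C/L) = (21.2/2)·√(514 nF/158 µH) = 0.605.
The damped frequency ω_d = ω_n√(1−ζ²) = 88400 rad/s. t_p = π/ω_d = 0.0000355 s.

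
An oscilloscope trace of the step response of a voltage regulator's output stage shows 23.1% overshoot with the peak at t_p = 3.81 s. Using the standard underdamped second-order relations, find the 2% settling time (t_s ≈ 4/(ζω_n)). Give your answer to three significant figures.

ζ from %OS: ζ = |ln 0.231|/√(π²+ln²0.231) = 0.423.
From t_p = π/ω_d, ω_d = π/3.81 = 0.825 rad/s, so ω_n = ω_d/√(1−ζ²) = 0.910 rad/s.
t_s ≈ 4/(ζω_n) = 4/(0.423·0.910) = 10.4 s.

t_s ≈ 10.4 s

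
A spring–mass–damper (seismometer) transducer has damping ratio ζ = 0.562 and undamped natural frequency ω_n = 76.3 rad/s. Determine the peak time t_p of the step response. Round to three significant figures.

t_p ≈ 0.0498 s

The damped frequency is ω_d = ω_n√(1−ζ²) = 76.3·√(1−0.316) = 63.1 rad/s.
Peak time t_p = π/ω_d = π/63.1 = 0.0498 s.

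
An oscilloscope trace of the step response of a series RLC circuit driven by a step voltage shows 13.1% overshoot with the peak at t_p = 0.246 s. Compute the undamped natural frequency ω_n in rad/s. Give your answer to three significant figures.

ω_n ≈ 15.2 rad/s

From the overshoot, ζ = −ln(OS)/√(π²+ln²(OS)) = 0.543.
t_p = π/ω_d ⇒ ω_d = 12.8 rad/s; then ω_n = ω_d/√(1−ζ²) = 15.2 rad/s.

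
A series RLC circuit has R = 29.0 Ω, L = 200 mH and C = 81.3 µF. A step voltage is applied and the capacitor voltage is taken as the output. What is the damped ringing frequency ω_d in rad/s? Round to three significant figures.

ω_d ≈ 237 rad/s

For a series RLC circuit (capacitor voltage as output), ω_n = 1/√(LC) = 1/√(200 mH · 81.3 µF) = 248 rad/s.
ζ = (R/2)·√(C/L) = (29.0/2)·√(81.3 µF/200 mH) = 0.292.
The damped frequency ω_d = ω_n√(1−ζ²) = 237 rad/s.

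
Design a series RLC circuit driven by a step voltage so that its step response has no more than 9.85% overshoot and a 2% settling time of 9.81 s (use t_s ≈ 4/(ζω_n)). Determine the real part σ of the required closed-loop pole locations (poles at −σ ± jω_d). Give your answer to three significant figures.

σ ≈ 0.408

The settling-time spec alone fixes σ = ζω_n = 4/t_s = 4/9.81 = 0.408.
(Overshoot then fixes ζ = 0.594 and hence ω_d = σ·√(1−ζ²)/ζ = 0.553 rad/s.)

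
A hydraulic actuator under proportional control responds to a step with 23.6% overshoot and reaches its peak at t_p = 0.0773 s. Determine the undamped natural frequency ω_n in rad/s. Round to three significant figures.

The overshoot fixes ζ = −ln(OS)/√(π²+ln²(OS)) = 0.418.
From t_p = π/ω_d, ω_d = π/0.0773 = 40.6 rad/s, so ω_n = ω_d/√(1−ζ²) = 44.7 rad/s.

ω_n ≈ 44.7 rad/s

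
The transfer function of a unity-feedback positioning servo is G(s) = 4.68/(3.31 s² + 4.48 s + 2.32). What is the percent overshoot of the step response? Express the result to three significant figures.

%OS ≈ 1.34%

Dividing through by 3.31: denominator becomes s² + 1.353 s + 0.7009.
So ω_n = √0.7009 = 0.837 rad/s and ζ = 1.353/(2·0.837) = 0.808.
Overshoot: exp(−π·0.808/√(1−0.808²)) = 0.0134, i.e. 1.34%.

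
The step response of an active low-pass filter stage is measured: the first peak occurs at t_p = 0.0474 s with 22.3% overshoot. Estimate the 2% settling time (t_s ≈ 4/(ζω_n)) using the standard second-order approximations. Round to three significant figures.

t_s ≈ 0.126 s

ζ from %OS: ζ = |ln 0.223|/√(π²+ln²0.223) = 0.431.
From t_p = π/ω_d, ω_d = π/0.0474 = 66.3 rad/s, so ω_n = ω_d/√(1−ζ²) = 73.5 rad/s.
t_s ≈ 4/(ζω_n) = 4/(0.431·73.5) = 0.126 s.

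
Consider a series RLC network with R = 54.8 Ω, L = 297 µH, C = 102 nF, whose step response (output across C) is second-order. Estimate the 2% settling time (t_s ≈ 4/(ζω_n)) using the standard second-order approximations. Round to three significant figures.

t_s ≈ 0.0000434 s

For a series RLC circuit (capacitor voltage as output), ω_n = 1/√(LC) = 1/√(297 µH · 102 nF) = 182000 rad/s.
ζ = (R/2)·√(C/L) = (54.8/2)·√(102 nF/297 µH) = 0.508.
t_s ≈ 4/(ζω_n) = 0.0000434 s.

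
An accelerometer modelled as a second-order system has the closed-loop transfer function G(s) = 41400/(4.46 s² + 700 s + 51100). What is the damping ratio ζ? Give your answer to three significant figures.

ζ ≈ 0.733

Dividing through by 4.46: denominator becomes s² + 157.0 s + 11460.
So ω_n = √11460 = 107 rad/s and ζ = 157.0/(2·107) = 0.733.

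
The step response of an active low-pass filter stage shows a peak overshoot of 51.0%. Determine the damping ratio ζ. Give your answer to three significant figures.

ζ = −ln(OS)/√(π² + (ln OS)²). With OS = 0.510, ln OS = −0.6733 and ζ = 0.6733/3.213 = 0.210.

ζ ≈ 0.210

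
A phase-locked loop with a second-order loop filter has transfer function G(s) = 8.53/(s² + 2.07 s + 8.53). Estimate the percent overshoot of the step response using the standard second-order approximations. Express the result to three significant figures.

%OS ≈ 30.4%

Comparing the denominator to s² + 2ζω_n s + ω_n²: ω_n = √8.53 = 2.92 rad/s, and 2ζω_n = 2.07 so ζ = 2.07/(2·2.92) = 0.354.
%OS = 100·exp(−πζ/√(1−ζ²)) = 30.4%.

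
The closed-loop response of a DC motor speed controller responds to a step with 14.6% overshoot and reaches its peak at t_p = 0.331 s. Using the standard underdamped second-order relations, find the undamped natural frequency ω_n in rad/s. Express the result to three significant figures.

ζ from %OS: ζ = |ln 0.146|/√(π²+ln²0.146) = 0.522.
t_p = π/ω_d ⇒ ω_d = 9.49 rad/s; then ω_n = ω_d/√(1−ζ²) = 11.1 rad/s.

ω_n ≈ 11.1 rad/s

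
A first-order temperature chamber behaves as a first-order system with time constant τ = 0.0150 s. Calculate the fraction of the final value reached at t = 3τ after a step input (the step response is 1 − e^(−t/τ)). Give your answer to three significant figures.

y/y_∞ ≈ 0.950

y(t)/y_∞ = 1 − e^(−t/τ) = 1 − e^(−3) = 1 − e^(−3.00) = 0.950.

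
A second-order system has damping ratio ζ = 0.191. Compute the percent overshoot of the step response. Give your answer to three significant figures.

%OS ≈ 54.3%

For an underdamped second-order system, %OS = 100·exp(−πζ/√(1−ζ²)).
πζ/√(1−ζ²) = π·0.191/√(1−0.0365) = 0.6113, so %OS = 100·e^(−0.6113) = 54.3%.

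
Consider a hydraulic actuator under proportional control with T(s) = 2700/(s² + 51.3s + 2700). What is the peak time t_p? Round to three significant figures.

Comparing the denominator to s² + 2ζω_n s + ω_n²: ω_n = √2700 = 52.0 rad/s, and 2ζω_n = 51.3 so ζ = 51.3/(2·52.0) = 0.494.
The damped frequency ω_d = ω_n√(1−ζ²) = 45.2 rad/s. Then t_p = π/ω_d = 0.0695 s.

t_p ≈ 0.0695 s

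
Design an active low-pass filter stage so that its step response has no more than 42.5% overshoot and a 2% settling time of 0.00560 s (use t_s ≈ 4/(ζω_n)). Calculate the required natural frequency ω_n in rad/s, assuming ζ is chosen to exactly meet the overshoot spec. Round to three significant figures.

ω_n ≈ 2720 rad/s

Inverting the overshoot relation: ζ = |ln 0.425|/√(π² + ln²0.425) = 0.263.
From t_s ≈ 4/(ζω_n): ω_n = 4/(ζ·t_s) = 4/(0.263·0.00560) = 2720 rad/s.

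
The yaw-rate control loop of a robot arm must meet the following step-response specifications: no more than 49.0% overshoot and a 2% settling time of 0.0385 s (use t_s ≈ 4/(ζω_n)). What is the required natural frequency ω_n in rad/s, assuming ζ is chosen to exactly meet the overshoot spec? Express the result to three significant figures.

ω_n ≈ 469 rad/s

Inverting the overshoot relation: ζ = |ln 0.490|/√(π² + ln²0.490) = 0.221.
From t_s ≈ 4/(ζω_n): ω_n = 4/(ζ·t_s) = 4/(0.221·0.0385) = 469 rad/s.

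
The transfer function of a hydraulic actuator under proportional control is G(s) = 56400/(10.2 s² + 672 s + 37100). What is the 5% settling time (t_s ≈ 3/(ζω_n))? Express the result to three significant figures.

t_s ≈ 0.0911 s

Dividing through by 10.2: denominator becomes s² + 65.88 s + 3637.
So ω_n = √3637 = 60.3 rad/s and ζ = 65.88/(2·60.3) = 0.546.
t_s ≈ 3/(ζω_n) = 0.0911 s.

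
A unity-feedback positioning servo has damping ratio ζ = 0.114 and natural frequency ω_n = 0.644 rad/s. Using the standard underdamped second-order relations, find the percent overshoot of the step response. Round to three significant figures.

%OS ≈ 69.7%

For an underdamped second-order system, %OS = 100·exp(−πζ/√(1−ζ²)).
πζ/√(1−ζ²) = π·0.114/√(1−0.0130) = 0.3605, so %OS = 100·e^(−0.3605) = 69.7%.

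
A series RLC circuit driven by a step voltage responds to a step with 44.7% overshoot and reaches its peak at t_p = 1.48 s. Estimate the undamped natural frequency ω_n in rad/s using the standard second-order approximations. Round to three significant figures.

From the overshoot, ζ = −ln(OS)/√(π²+ln²(OS)) = 0.248.
t_p = π/ω_d ⇒ ω_d = 2.12 rad/s; then ω_n = ω_d/√(1−ζ²) = 2.19 rad/s.

ω_n ≈ 2.19 rad/s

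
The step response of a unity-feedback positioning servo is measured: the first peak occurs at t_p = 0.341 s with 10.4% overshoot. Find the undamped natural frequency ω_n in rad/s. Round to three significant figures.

The overshoot fixes ζ = −ln(OS)/√(π²+ln²(OS)) = 0.585.
From t_p = π/ω_d, ω_d = π/0.341 = 9.21 rad/s, so ω_n = ω_d/√(1−ζ²) = 11.4 rad/s.

ω_n ≈ 11.4 rad/s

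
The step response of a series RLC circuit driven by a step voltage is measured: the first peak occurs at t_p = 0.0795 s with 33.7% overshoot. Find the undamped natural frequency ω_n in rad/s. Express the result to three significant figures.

From the overshoot, ζ = −ln(OS)/√(π²+ln²(OS)) = 0.327.
t_p = π/ω_d ⇒ ω_d = 39.5 rad/s; then ω_n = ω_d/√(1−ζ²) = 41.8 rad/s.

ω_n ≈ 41.8 rad/s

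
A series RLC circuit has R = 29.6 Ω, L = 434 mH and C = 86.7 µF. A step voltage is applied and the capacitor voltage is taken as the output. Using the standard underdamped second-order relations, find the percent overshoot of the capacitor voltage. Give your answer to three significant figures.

For a series RLC circuit (capacitor voltage as output), ω_n = 1/√(LC) = 1/√(434 mH · 86.7 µF) = 163 rad/s.
ζ = (R/2)·√(C/L) = (29.6/2)·√(86.7 µF/434 mH) = 0.209.
%OS = 100 e^{−πζ/√(1−ζ²)} with ζ = 0.209 gives 51.1%.

%OS ≈ 51.1%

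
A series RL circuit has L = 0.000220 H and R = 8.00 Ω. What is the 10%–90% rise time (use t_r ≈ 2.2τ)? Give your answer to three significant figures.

t_r ≈ 0.0000605 s

τ = L/R = 0.000220/8.00 = 0.0000275 s.
t_r ≈ 2.2τ = 0.0000605 s.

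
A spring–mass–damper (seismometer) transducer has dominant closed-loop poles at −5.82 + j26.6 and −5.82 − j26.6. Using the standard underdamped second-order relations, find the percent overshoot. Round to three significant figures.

With σ = 5.82, ω_d = 26.6: ω_n = √(σ²+ω_d²) = 27.2 rad/s, ζ = σ/ω_n = 0.214.
Overshoot: exp(−π·0.214/√(1−0.214²)) = 0.503, i.e. 50.3%.

%OS ≈ 50.3%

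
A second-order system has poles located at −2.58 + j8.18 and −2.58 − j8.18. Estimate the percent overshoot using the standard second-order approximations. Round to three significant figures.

%OS ≈ 37.1%

With σ = 2.58, ω_d = 8.18: ω_n = √(σ²+ω_d²) = 8.58 rad/s, ζ = σ/ω_n = 0.301.
%OS = 100·exp(−πζ/√(1−ζ²)) = 37.1%.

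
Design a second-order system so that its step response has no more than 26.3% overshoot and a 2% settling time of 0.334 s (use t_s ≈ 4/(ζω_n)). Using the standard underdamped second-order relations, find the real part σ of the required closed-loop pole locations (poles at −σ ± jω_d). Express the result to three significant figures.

σ ≈ 12.0

The settling-time spec alone fixes σ = ζω_n = 4/t_s = 4/0.334 = 12.0.
(Overshoot then fixes ζ = 0.391 and hence ω_d = σ·√(1−ζ²)/ζ = 28.2 rad/s.)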